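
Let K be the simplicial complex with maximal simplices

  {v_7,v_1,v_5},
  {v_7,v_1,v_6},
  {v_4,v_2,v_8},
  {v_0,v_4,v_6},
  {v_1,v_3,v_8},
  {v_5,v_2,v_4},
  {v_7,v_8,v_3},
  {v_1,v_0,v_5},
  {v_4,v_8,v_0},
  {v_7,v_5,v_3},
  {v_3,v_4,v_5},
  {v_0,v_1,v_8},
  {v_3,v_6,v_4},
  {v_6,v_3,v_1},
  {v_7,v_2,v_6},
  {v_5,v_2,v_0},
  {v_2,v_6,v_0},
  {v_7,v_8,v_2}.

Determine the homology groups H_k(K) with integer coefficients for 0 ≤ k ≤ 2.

H_0 ≅ Z,  H_1 ≅ Z ⊕ Z/2Z,  H_2 = 0.

K has 9 vertices, 27 edges, 18 triangles.
rank ∂_0 = 0, rank ∂_1 = 8 ⇒ b_0 = 9 − 0 − 8 = 1; all invariant factors of ∂_1 are 1 so no torsion. So H_0 = Z.
rank ∂_1 = 8, rank ∂_2 = 18 ⇒ b_1 = 27 − 8 − 18 = 1; ∂_2 has invariant factor(s) [2] giving torsion. So H_1 = Z ⊕ Z/2Z.
rank ∂_2 = 18, rank ∂_3 = 0 ⇒ b_2 = 18 − 18 − 0 = 0. So H_2 = 0.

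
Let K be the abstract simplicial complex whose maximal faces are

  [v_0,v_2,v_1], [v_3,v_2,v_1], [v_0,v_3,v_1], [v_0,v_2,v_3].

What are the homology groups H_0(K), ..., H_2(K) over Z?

H_0 ≅ Z,  H_1 = 0,  H_2 ≅ Z.

K has 4 vertices, 6 edges, 4 triangles.
rank ∂_0 = 0, rank ∂_1 = 3 ⇒ b_0 = 4 − 0 − 3 = 1; all invariant factors of ∂_1 are 1 so no torsion. So H_0 = Z.
rank ∂_1 = 3, rank ∂_2 = 3 ⇒ b_1 = 6 − 3 − 3 = 0; all invariant factors of ∂_2 are 1 so no torsion. So H_1 = 0.
rank ∂_2 = 3, rank ∂_3 = 0 ⇒ b_2 = 4 − 3 − 0 = 1. So H_2 = Z.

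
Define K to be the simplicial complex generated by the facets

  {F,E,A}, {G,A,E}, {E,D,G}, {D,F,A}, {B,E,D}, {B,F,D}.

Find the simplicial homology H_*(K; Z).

We work with the vertex ordering A < B < D < E < F < G. The simplices of K, each written with vertices in increasing order, are:

  0-simplices (6): A, B, D, E, F, G
  1-simplices (12): AD, AE, AF, AG, BD, BE, BF, DE, DF, DG, EF, EG
  2-simplices (6): ADF, AEF, AEG, BDE, BDF, DEG

giving chain groups C_0 ≅ Z^6, C_1 ≅ Z^12, C_2 ≅ Z^6.

Boundary ∂_1: C_1 → C_0 is given by ∂[p,q] = [q] − [p]. For instance
  ∂DF = F − D.
This gives a 6×12 integer matrix of rank 5; reducing to Smith normal form yields diagonal entries (1,1,1,1,1).

Boundary ∂_2: C_2 → C_1 maps a triangle to the signed sum of its edges. For instance
  ∂AEF = EF − AF + AE,
  ∂ADF = DF − AF + AD.
As a 12×6 matrix over Z this has rank 6, with invariant factors (1,1,1,1,1,1).

Now H_k = ker ∂_k / im ∂_{k+1}, so:

  H_0: rank C_0 − rank ∂_1 = 6 − 5 = 1, and the invariant factors of ∂_1 are all 1, so H_0 = Z.
  H_1: rank ker ∂_1 − rank ∂_2 = (12 − 5) − 6 = 1, and the invariant factors of ∂_2 are all 1, so H_1 = Z.
  H_2: rank ker ∂_2 − rank ∂_3 = (6 − 6) − 0 = 0, and there is no ∂_3, so H_2 = 0.

As a check, the Euler characteristic is 6 − 12 + 6 = 0, which agrees with 1 − 1 + 0 = 0.

H_0 ≅ Z,  H_1 ≅ Z,  H_2 = 0.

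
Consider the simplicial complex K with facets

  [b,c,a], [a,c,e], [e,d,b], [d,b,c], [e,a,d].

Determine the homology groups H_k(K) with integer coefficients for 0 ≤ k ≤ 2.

H_0 = Z,  H_1 = Z,  H_2 = 0.

Order the vertices as a < b < c < d < e. Listing each simplex with vertices in this order, K has dimension 2 with simplices:

  0-simplices (5): a, b, c, d, e
  1-simplices (10): ab, ac, ad, ae, bc, bd, be, cd, ce, de
  2-simplices (5): abc, ace, ade, bcd, bde

so the chain groups are C_0 ≅ Z^5, C_1 ≅ Z^10, C_2 ≅ Z^5.

The boundary map ∂_1: C_1 → C_0 sends each edge [p,q] (with p < q) to q − p.
The 5×10 boundary matrix has rank 4 and Smith normal form diag(1,1,1,1).

∂_2: C_2 → C_1 sends each 2-simplex [p,q,r] to [q,r] − [p,r] + [p,q]. For instance
  ∂bde = de − be + bd,
  ∂ade = de − ae + ad.
This gives a 10×5 integer matrix of rank 5; reducing to Smith normal form yields diagonal entries (1,1,1,1,1).

Computing H_k = (kernel of ∂_k) / (image of ∂_{k+1}):

  H_0: rank C_0 − rank ∂_1 = 5 − 4 = 1, and the invariant factors of ∂_1 are all 1, so H_0 ≅ Z.
  H_1: rank ker ∂_1 − rank ∂_2 = (10 − 4) − 5 = 1, and the invariant factors of ∂_2 are all 1, so H_1 ≅ Z.
  H_2: rank ker ∂_2 − rank ∂_3 = (5 − 5) − 0 = 0, and there is no ∂_3, so H_2 ≅ 0.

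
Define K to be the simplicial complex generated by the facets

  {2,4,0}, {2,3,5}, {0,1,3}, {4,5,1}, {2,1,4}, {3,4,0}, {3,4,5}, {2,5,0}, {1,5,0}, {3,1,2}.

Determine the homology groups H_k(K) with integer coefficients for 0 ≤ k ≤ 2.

H_0 = Z,  H_1 = Z/2,  H_2 = 0.

Take the total order 0 < 1 < 2 < 3 < 4 < 5 on the vertex set. Then K (dimension 2) consists of the simplices:

  0-simplices (6): [0], [1], [2], [3], [4], [5]
  1-simplices (15): [0,1], [0,2], [0,3], [0,4], [0,5], [1,2], [1,3], [1,4], [1,5], [2,3], [2,4], [2,5], [3,4], [3,5], [4,5]
  2-simplices (10): [0,1,3], [0,1,5], [0,2,4], [0,2,5], [0,3,4], [1,2,3], [1,2,4], [1,4,5], [2,3,5], [3,4,5]

giving chain groups C_0 ≅ Z^6, C_1 ≅ Z^15, C_2 ≅ Z^10.

The boundary map ∂_1: C_1 → C_0 is given by ∂[p,q] = [q] − [p]. For instance
  ∂[0,1] = [1] − [0].
The 6×15 boundary matrix has rank 5 and Smith normal form diag(1,1,1,1,1).

The boundary map ∂_2: C_2 → C_1 sends each 2-simplex [p,q,r] to [q,r] − [p,r] + [p,q]. For instance
  ∂[0,1,5] = [1,5] − [0,5] + [0,1],
  ∂[1,2,4] = [2,4] − [1,4] + [1,2].
As a 15×10 matrix over Z this has rank 10, with invariant factors (1,1,1,1,1,1,1,1,1,2).

Reading off H_k = ker ∂_k / im ∂_{k+1}:

  H_0: rank C_0 − rank ∂_1 = 6 − 5 = 1, and the invariant factors of ∂_1 are all 1, so H_0 ≅ Z.
  H_1: rank ker ∂_1 − rank ∂_2 = (15 − 5) − 10 = 0, and ∂_2 has invariant factor 2 > 1, so H_1 ≅ Z/2.
  H_2: rank ker ∂_2 − rank ∂_3 = (10 − 10) − 0 = 0, and there is no ∂_3, so H_2 ≅ 0.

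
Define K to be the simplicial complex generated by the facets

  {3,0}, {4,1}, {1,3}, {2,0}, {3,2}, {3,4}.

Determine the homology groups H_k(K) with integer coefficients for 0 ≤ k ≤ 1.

H_0 ≅ Z,  H_1 ≅ Z^2.

Order the vertices as 0 < 1 < 2 < 3 < 4. Listing each simplex with vertices in this order, K has dimension 1 with simplices:

  0-simplices (5): [0], [1], [2], [3], [4]
  1-simplices (6): [0,2], [0,3], [1,3], [1,4], [2,3], [3,4]

giving chain groups C_0 ≅ Z^5, C_1 ≅ Z^6.

Boundary ∂_1: C_1 → C_0 is given by ∂[p,q] = [q] − [p]. For instance
  ∂[2,3] = [3] − [2].
As a 5×6 matrix over Z this has rank 4, with invariant factors (1,1,1,1).

Now H_k = ker ∂_k / im ∂_{k+1}, so:

  H_0: rank C_0 − rank ∂_1 = 5 − 4 = 1, and the invariant factors of ∂_1 are all 1, so H_0 ≅ Z.
  H_1: rank ker ∂_1 − rank ∂_2 = (6 − 4) − 0 = 2, and there is no ∂_2, so H_1 ≅ Z^2.

(K is a triangulation of a wedge of 2 circles.)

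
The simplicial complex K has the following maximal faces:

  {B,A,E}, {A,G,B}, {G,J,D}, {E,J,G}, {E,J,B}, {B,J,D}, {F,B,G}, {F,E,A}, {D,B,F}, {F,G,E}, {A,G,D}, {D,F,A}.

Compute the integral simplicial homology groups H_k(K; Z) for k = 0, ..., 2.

K has 7 vertices, 18 edges, 12 triangles.
rank ∂_0 = 0, rank ∂_1 = 6 ⇒ b_0 = 7 − 0 − 6 = 1; all invariant factors of ∂_1 are 1 so no torsion. So H_0 ≅ Z.
rank ∂_1 = 6, rank ∂_2 = 12 ⇒ b_1 = 18 − 6 − 12 = 0; ∂_2 has invariant factor(s) [2] giving torsion. So H_1 ≅ Z/2Z.
rank ∂_2 = 12, rank ∂_3 = 0 ⇒ b_2 = 12 − 12 − 0 = 0. So H_2 ≅ 0.

H_0 ≅ Z,  H_1 ≅ Z/2Z,  H_2 = 0.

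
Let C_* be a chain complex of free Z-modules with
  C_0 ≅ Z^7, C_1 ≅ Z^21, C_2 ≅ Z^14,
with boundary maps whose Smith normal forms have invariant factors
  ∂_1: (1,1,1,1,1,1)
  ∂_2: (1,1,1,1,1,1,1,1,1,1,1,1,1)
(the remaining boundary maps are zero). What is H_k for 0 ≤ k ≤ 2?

H_0 ≅ Z,  H_1 ≅ Z^2,  H_2 ≅ Z.

H_0: b_0 = 7 − 0 − 6 = 1; torsion from ∂_1 factors > 1: none. So H_0 ≅ Z.
H_1: b_1 = 21 − 6 − 13 = 2; torsion from ∂_2 factors > 1: none. So H_1 ≅ Z^2.
H_2: b_2 = 14 − 13 − 0 = 1; torsion from ∂_3 factors > 1: none. So H_2 ≅ Z.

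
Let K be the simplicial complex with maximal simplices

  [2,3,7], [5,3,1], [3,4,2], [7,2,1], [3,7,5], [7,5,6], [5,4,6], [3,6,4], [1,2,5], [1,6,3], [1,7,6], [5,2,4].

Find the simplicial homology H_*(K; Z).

Fix the vertex order 1 < 2 < 3 < 4 < 5 < 6 < 7 and write every simplex with vertices in increasing order. Then dim K = 2 and the simplices of K are:

  0-simplices (7): [1], [2], [3], [4], [5], [6], [7]
  1-simplices (18): [1,2], [1,3], [1,5], [1,6], [1,7], [2,3], [2,4], [2,5], [2,7], [3,4], [3,5], [3,6], [3,7], [4,5], [4,6], [5,6], [5,7], [6,7]
  2-simplices (12): [1,2,5], [1,2,7], [1,3,5], [1,3,6], [1,6,7], [2,3,4], [2,3,7], [2,4,5], [3,4,6], [3,5,7], [4,5,6], [5,6,7]

so the chain groups are C_0 ≅ Z^7, C_1 ≅ Z^18, C_2 ≅ Z^12.

∂_1: C_1 → C_0 sends each edge [p,q] (with p < q) to q − p. For instance
  ∂[5,7] = [7] − [5].
As a 7×18 matrix over Z this has rank 6, with invariant factors (1,1,1,1,1,1).

∂_2: C_2 → C_1 maps a triangle to the signed sum of its edges. For instance
  ∂[2,3,4] = [3,4] − [2,4] + [2,3],
  ∂[5,6,7] = [6,7] − [5,7] + [5,6].
The resulting 18×12 matrix has rank 12, and its Smith normal form has invariant factors (1,1,1,1,1,1,1,1,1,1,1,2).

Reading off H_k = ker ∂_k / im ∂_{k+1}:

  H_0: rank C_0 − rank ∂_1 = 7 − 6 = 1, and the invariant factors of ∂_1 are all 1, so H_0 ≅ Z.
  H_1: rank ker ∂_1 − rank ∂_2 = (18 − 6) − 12 = 0, and ∂_2 has invariant factor 2 > 1, so H_1 ≅ Z/2Z.
  H_2: rank ker ∂_2 − rank ∂_3 = (12 − 12) − 0 = 0, and there is no ∂_3, so H_2 ≅ 0.

(K is a triangulation of the real projective plane RP^2.)

H_0 ≅ Z,  H_1 ≅ Z/2Z,  H_2 = 0.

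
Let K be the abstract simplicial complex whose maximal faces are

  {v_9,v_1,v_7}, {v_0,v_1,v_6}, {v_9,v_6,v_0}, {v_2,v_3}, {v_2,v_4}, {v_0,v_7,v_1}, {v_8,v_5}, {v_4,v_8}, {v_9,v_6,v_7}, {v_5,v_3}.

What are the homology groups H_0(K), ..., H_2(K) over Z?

We work with the vertex ordering v_0 < v_1 < v_2 < v_3 < v_4 < v_5 < v_6 < v_7 < v_8 < v_9. The simplices of K, each written with vertices in increasing order, are:

  0-simplices (10): [v_0], [v_1], [v_2], [v_3], [v_4], [v_5], [v_6], [v_7], [v_8], [v_9]
  1-simplices (15): (15 of them)
  2-simplices (5): [v_0,v_1,v_6], [v_0,v_1,v_7], [v_0,v_6,v_9], [v_1,v_7,v_9], [v_6,v_7,v_9]

Hence C_0 ≅ Z^10, C_1 ≅ Z^15, C_2 ≅ Z^5.

Boundary ∂_1: C_1 → C_0 maps an edge to its endpoints' difference, ∂[p,q] = q − p. For instance
  ∂[v_3,v_5] = [v_5] − [v_3].
The 10×15 boundary matrix has rank 8 and Smith normal form diag(1,1,1,1,1,1,1,1).

Boundary ∂_2: C_2 → C_1 maps a triangle to the signed sum of its edges. For instance
  ∂[v_0,v_1,v_7] = [v_1,v_7] − [v_0,v_7] + [v_0,v_1],
  ∂[v_1,v_7,v_9] = [v_7,v_9] − [v_1,v_9] + [v_1,v_7].
The 15×5 boundary matrix has rank 5 and Smith normal form diag(1,1,1,1,1).

From H_k ≅ ker(∂_k) / im(∂_{k+1}) we obtain:

  H_0: rank C_0 − rank ∂_1 = 10 − 8 = 2, and the invariant factors of ∂_1 are all 1, so H_0 = Z^2.
  H_1: rank ker ∂_1 − rank ∂_2 = (15 − 8) − 5 = 2, and the invariant factors of ∂_2 are all 1, so H_1 = Z^2.
  H_2: rank ker ∂_2 − rank ∂_3 = (5 − 5) − 0 = 0, and there is no ∂_3, so H_2 = 0.

As a check, the Euler characteristic is 10 − 15 + 5 = 0, which agrees with 2 − 2 + 0 = 0.
(K is a triangulation of the disjoint union of the Möbius band and the circle S^1.)

H_0 ≅ Z^2,  H_1 ≅ Z^2,  H_2 = 0.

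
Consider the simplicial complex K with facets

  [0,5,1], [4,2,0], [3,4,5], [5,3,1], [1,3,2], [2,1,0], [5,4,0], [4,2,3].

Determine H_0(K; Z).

Fix the vertex order 0 < 1 < 2 < 3 < 4 < 5 and write every simplex with vertices in increasing order. Then dim K = 2 and the simplices of K are:

  0-simplices (6): [0], [1], [2], [3], [4], [5]
  1-simplices (12): [0,1], [0,2], [0,4], [0,5], [1,2], [1,3], [1,5], [2,3], [2,4], [3,4], [3,5], [4,5]
  2-simplices (8): [0,1,2], [0,1,5], [0,2,4], [0,4,5], [1,2,3], [1,3,5], [2,3,4], [3,4,5]

Hence C_0 ≅ Z^6, C_1 ≅ Z^12, C_2 ≅ Z^8.

∂_1: C_1 → C_0 sends each edge [p,q] (with p < q) to q − p.
This gives a 6×12 integer matrix of rank 5; reducing to Smith normal form yields diagonal entries (1,1,1,1,1).

∂_2: C_2 → C_1 maps a triangle to the signed sum of its edges. For instance
  ∂[0,1,5] = [1,5] − [0,5] + [0,1],
  ∂[1,3,5] = [3,5] − [1,5] + [1,3].
The 12×8 boundary matrix has rank 7 and Smith normal form diag(1,1,1,1,1,1,1).

Now H_k = ker ∂_k / im ∂_{k+1}, so:

  H_0: rank C_0 − rank ∂_1 = 6 − 5 = 1, and the invariant factors of ∂_1 are all 1, so H_0 ≅ Z.

(K is a triangulation of the 2-sphere S^2.)

H_0 = Z.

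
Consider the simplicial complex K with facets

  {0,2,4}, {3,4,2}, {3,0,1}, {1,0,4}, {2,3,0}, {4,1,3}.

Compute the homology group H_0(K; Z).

Fix the vertex order 0 < 1 < 2 < 3 < 4 and write every simplex with vertices in increasing order. Then dim K = 2 and the simplices of K are:

  0-simplices (5): [0], [1], [2], [3], [4]
  1-simplices (9): [0,1], [0,2], [0,3], [0,4], [1,3], [1,4], [2,3], [2,4], [3,4]
  2-simplices (6): [0,1,3], [0,1,4], [0,2,3], [0,2,4], [1,3,4], [2,3,4]

so the chain groups are C_0 ≅ Z^5, C_1 ≅ Z^9, C_2 ≅ Z^6.

The boundary map ∂_1: C_1 → C_0 maps an edge to its endpoints' difference, ∂[p,q] = q − p. For instance
  ∂[2,4] = [4] − [2].
This gives a 5×9 integer matrix of rank 4; reducing to Smith normal form yields diagonal entries (1,1,1,1).

∂_2: C_2 → C_1 maps a triangle to the signed sum of its edges. For instance
  ∂[2,3,4] = [3,4] − [2,4] + [2,3],
  ∂[1,3,4] = [3,4] − [1,4] + [1,3].
This gives a 9×6 integer matrix of rank 5; reducing to Smith normal form yields diagonal entries (1,1,1,1,1).

Now H_k = ker ∂_k / im ∂_{k+1}, so:

  H_0: rank C_0 − rank ∂_1 = 5 − 4 = 1, and the invariant factors of ∂_1 are all 1, so H_0 = Z.

H_0 ≅ Z.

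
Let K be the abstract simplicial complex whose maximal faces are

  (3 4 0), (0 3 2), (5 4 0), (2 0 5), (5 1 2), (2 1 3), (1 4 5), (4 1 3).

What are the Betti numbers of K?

Take the total order 0 < 1 < 2 < 3 < 4 < 5 on the vertex set. Then K (dimension 2) consists of the simplices:

  0-simplices (6): [0], [1], [2], [3], [4], [5]
  1-simplices (12): [0,2], [0,3], [0,4], [0,5], [1,2], [1,3], [1,4], [1,5], [2,3], [2,5], [3,4], [4,5]
  2-simplices (8): [0,2,3], [0,2,5], [0,3,4], [0,4,5], [1,2,3], [1,2,5], [1,3,4], [1,4,5]

giving chain groups C_0 ≅ Z^6, C_1 ≅ Z^12, C_2 ≅ Z^8.

Boundary ∂_1: C_1 → C_0 sends each edge [p,q] (with p < q) to q − p. For instance
  ∂[1,2] = [2] − [1].
The 6×12 boundary matrix has rank 5 and Smith normal form diag(1,1,1,1,1).

Boundary ∂_2: C_2 → C_1 maps a triangle to the signed sum of its edges. For instance
  ∂[1,4,5] = [4,5] − [1,5] + [1,4],
  ∂[0,2,5] = [2,5] − [0,5] + [0,2].
This gives a 12×8 integer matrix of rank 7; reducing to Smith normal form yields diagonal entries (1,1,1,1,1,1,1).

Computing H_k = (kernel of ∂_k) / (image of ∂_{k+1}):

  H_0: rank C_0 − rank ∂_1 = 6 − 5 = 1, and the invariant factors of ∂_1 are all 1, so H_0 ≅ Z.
  H_1: rank ker ∂_1 − rank ∂_2 = (12 − 5) − 7 = 0, and the invariant factors of ∂_2 are all 1, so H_1 ≅ 0.
  H_2: rank ker ∂_2 − rank ∂_3 = (8 − 7) − 0 = 1, and there is no ∂_3, so H_2 ≅ Z.

As a check, the Euler characteristic is 6 − 12 + 8 = 2, which agrees with 1 − 0 + 1 = 2.

Hence the Betti numbers are b_0 = 1, b_1 = 0, b_2 = 1.

b_0 = 1, b_1 = 0, b_2 = 1.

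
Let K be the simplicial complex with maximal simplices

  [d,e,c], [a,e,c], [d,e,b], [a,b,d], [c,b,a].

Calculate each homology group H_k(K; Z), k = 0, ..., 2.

H_0 = Z,  H_1 = Z,  H_2 = 0.

Fix the vertex order a < b < c < d < e and write every simplex with vertices in increasing order. Then dim K = 2 and the simplices of K are:

  0-simplices (5): a, b, c, d, e
  1-simplices (10): ab, ac, ad, ae, bc, bd, be, cd, ce, de
  2-simplices (5): abc, abd, ace, bde, cde

Hence C_0 ≅ Z^5, C_1 ≅ Z^10, C_2 ≅ Z^5.

Boundary ∂_1: C_1 → C_0 sends each edge [p,q] (with p < q) to q − p. For instance
  ∂ad = d − a.
The resulting 5×10 matrix has rank 4, and its Smith normal form has invariant factors (1,1,1,1).

The boundary map ∂_2: C_2 → C_1 sends each 2-simplex [p,q,r] to [q,r] − [p,r] + [p,q]. For instance
  ∂abd = bd − ad + ab,
  ∂cde = de − ce + cd.
This gives a 10×5 integer matrix of rank 5; reducing to Smith normal form yields diagonal entries (1,1,1,1,1).

From H_k ≅ ker(∂_k) / im(∂_{k+1}) we obtain:

  H_0: rank C_0 − rank ∂_1 = 5 − 4 = 1, and the invariant factors of ∂_1 are all 1, so H_0 ≅ Z.
  H_1: rank ker ∂_1 − rank ∂_2 = (10 − 4) − 5 = 1, and the invariant factors of ∂_2 are all 1, so H_1 ≅ Z.
  H_2: rank ker ∂_2 − rank ∂_3 = (5 − 5) − 0 = 0, and there is no ∂_3, so H_2 ≅ 0.

As a check, the Euler characteristic is 5 − 10 + 5 = 0, which agrees with 1 − 1 + 0 = 0.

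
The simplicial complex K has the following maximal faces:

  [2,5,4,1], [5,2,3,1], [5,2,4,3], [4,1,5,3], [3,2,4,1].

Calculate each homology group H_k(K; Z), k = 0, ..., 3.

Take the total order 1 < 2 < 3 < 4 < 5 on the vertex set. Then K (dimension 3) consists of the simplices:

  0-simplices (5): [1], [2], [3], [4], [5]
  1-simplices (10): [1,2], [1,3], [1,4], [1,5], [2,3], [2,4], [2,5], [3,4], [3,5], [4,5]
  2-simplices (10): [1,2,3], [1,2,4], [1,2,5], [1,3,4], [1,3,5], [1,4,5], [2,3,4], [2,3,5], [2,4,5], [3,4,5]
  3-simplices (5): [1,2,3,4], [1,2,3,5], [1,2,4,5], [1,3,4,5], [2,3,4,5]

so the chain groups are C_0 ≅ Z^5, C_1 ≅ Z^10, C_2 ≅ Z^10, C_3 ≅ Z^5.

Boundary ∂_1: C_1 → C_0 maps an edge to its endpoints' difference, ∂[p,q] = q − p. For instance
  ∂[1,3] = [3] − [1].
The 5×10 boundary matrix has rank 4 and Smith normal form diag(1,1,1,1).

∂_2: C_2 → C_1 sends each 2-simplex [p,q,r] to [q,r] − [p,r] + [p,q]. For instance
  ∂[1,2,5] = [2,5] − [1,5] + [1,2],
  ∂[2,3,5] = [3,5] − [2,5] + [2,3].
This gives a 10×10 integer matrix of rank 6; reducing to Smith normal form yields diagonal entries (1,1,1,1,1,1).

The boundary map ∂_3: C_3 → C_2 sends each 3-simplex σ to the alternating sum Σ_i (−1)^i (σ with its i-th vertex removed). For instance
  ∂[1,2,3,5] = [2,3,5] − [1,3,5] + [1,2,5] − [1,2,3],
  ∂[1,2,4,5] = [2,4,5] − [1,4,5] + [1,2,5] − [1,2,4].
The resulting 10×5 matrix has rank 4, and its Smith normal form has invariant factors (1,1,1,1).

From H_k ≅ ker(∂_k) / im(∂_{k+1}) we obtain:

  H_0: rank C_0 − rank ∂_1 = 5 − 4 = 1, and the invariant factors of ∂_1 are all 1, so H_0 ≅ Z.
  H_1: rank ker ∂_1 − rank ∂_2 = (10 − 4) − 6 = 0, and the invariant factors of ∂_2 are all 1, so H_1 ≅ 0.
  H_2: rank ker ∂_2 − rank ∂_3 = (10 − 6) − 4 = 0, and the invariant factors of ∂_3 are all 1, so H_2 ≅ 0.
  H_3: rank ker ∂_3 − rank ∂_4 = (5 − 4) − 0 = 1, and there is no ∂_4, so H_3 ≅ Z.

As a check, the Euler characteristic is 5 − 10 + 10 − 5 = 0, which agrees with 1 − 0 + 0 − 1 = 0.

H_0 ≅ Z,  H_1 = 0,  H_2 = 0,  H_3 ≅ Z.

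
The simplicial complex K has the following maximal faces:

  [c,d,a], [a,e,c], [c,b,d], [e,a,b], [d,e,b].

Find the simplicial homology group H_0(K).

H_0 = Z.

Fix the vertex order a < b < c < d < e and write every simplex with vertices in increasing order. Then dim K = 2 and the simplices of K are:

  0-simplices (5): a, b, c, d, e
  1-simplices (10): ab, ac, ad, ae, bc, bd, be, cd, ce, de
  2-simplices (5): abe, acd, ace, bcd, bde

Hence C_0 ≅ Z^5, C_1 ≅ Z^10, C_2 ≅ Z^5.

∂_1: C_1 → C_0 is given by ∂[p,q] = [q] − [p]. For instance
  ∂be = e − b.
This gives a 5×10 integer matrix of rank 4; reducing to Smith normal form yields diagonal entries (1,1,1,1).

∂_2: C_2 → C_1 maps a triangle to the signed sum of its edges. For instance
  ∂bde = de − be + bd,
  ∂acd = cd − ad + ac.
The 10×5 boundary matrix has rank 5 and Smith normal form diag(1,1,1,1,1).

Computing H_k = (kernel of ∂_k) / (image of ∂_{k+1}):

  H_0: rank C_0 − rank ∂_1 = 5 − 4 = 1, and the invariant factors of ∂_1 are all 1, so H_0 ≅ Z.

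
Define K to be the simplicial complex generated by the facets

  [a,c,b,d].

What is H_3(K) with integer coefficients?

Order the vertices as a < b < c < d. Listing each simplex with vertices in this order, K has dimension 3 with simplices:

  0-simplices (4): a, b, c, d
  1-simplices (6): ab, ac, ad, bc, bd, cd
  2-simplices (4): abc, abd, acd, bcd
  3-simplices (1): abcd

Hence C_0 ≅ Z^4, C_1 ≅ Z^6, C_2 ≅ Z^4, C_3 ≅ Z^1.

Boundary ∂_1: C_1 → C_0 maps an edge to its endpoints' difference, ∂[p,q] = q − p. For instance
  ∂ad = d − a.
The resulting 4×6 matrix has rank 3, and its Smith normal form has invariant factors (1,1,1).

Boundary ∂_2: C_2 → C_1 acts by ∂[p,q,r] = [q,r] − [p,r] + [p,q]. For instance
  ∂abd = bd − ad + ab,
  ∂abc = bc − ac + ab.
The 6×4 boundary matrix has rank 3 and Smith normal form diag(1,1,1).

Boundary ∂_3: C_3 → C_2 sends each 3-simplex σ to the alternating sum Σ_i (−1)^i (σ with its i-th vertex removed). For instance
  ∂abcd = bcd − acd + abd − abc.
The resulting 4×1 matrix has rank 1, and its Smith normal form has invariant factors (1).

Now H_k = ker ∂_k / im ∂_{k+1}, so:

  H_3: rank ker ∂_3 − rank ∂_4 = (1 − 1) − 0 = 0, and there is no ∂_4, so H_3 = 0.

H_3 = 0.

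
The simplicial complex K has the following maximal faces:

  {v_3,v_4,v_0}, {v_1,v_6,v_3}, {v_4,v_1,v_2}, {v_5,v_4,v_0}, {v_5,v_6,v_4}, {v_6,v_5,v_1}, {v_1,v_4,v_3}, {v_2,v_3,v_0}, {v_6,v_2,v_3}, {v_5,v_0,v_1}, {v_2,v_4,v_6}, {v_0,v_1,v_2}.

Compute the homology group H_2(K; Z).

H_2 = 0.

Order the vertices as v_0 < v_1 < v_2 < v_3 < v_4 < v_5 < v_6. Listing each simplex with vertices in this order, K has dimension 2 with simplices:

  0-simplices (7): [v_0], [v_1], [v_2], [v_3], [v_4], [v_5], [v_6]
  1-simplices (18): (18 of them)
  2-simplices (12): (12 of them)

Hence C_0 ≅ Z^7, C_1 ≅ Z^18, C_2 ≅ Z^12.

∂_1: C_1 → C_0 is given by ∂[p,q] = [q] − [p].
The resulting 7×18 matrix has rank 6, and its Smith normal form has invariant factors (1,1,1,1,1,1).

∂_2: C_2 → C_1 acts by ∂[p,q,r] = [q,r] − [p,r] + [p,q]. For instance
  ∂[v_0,v_1,v_2] = [v_1,v_2] − [v_0,v_2] + [v_0,v_1],
  ∂[v_1,v_2,v_4] = [v_2,v_4] − [v_1,v_4] + [v_1,v_2].
The resulting 18×12 matrix has rank 12, and its Smith normal form has invariant factors (1,1,1,1,1,1,1,1,1,1,1,2).

Reading off H_k = ker ∂_k / im ∂_{k+1}:

  H_2: rank ker ∂_2 − rank ∂_3 = (12 − 12) − 0 = 0, and there is no ∂_3, so H_2 ≅ 0.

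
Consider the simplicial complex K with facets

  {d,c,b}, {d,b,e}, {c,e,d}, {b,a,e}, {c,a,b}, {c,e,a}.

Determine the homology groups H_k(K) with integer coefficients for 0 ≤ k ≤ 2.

H_0 ≅ Z,  H_1 = 0,  H_2 ≅ Z.

Order the vertices as a < b < c < d < e. Listing each simplex with vertices in this order, K has dimension 2 with simplices:

  0-simplices (5): a, b, c, d, e
  1-simplices (9): ab, ac, ae, bc, bd, be, cd, ce, de
  2-simplices (6): abc, abe, ace, bcd, bde, cde

giving chain groups C_0 ≅ Z^5, C_1 ≅ Z^9, C_2 ≅ Z^6.

Boundary ∂_1: C_1 → C_0 maps an edge to its endpoints' difference, ∂[p,q] = q − p. For instance
  ∂ab = b − a.
The resulting 5×9 matrix has rank 4, and its Smith normal form has invariant factors (1,1,1,1).

The boundary map ∂_2: C_2 → C_1 maps a triangle to the signed sum of its edges. For instance
  ∂bcd = cd − bd + bc,
  ∂ace = ce − ae + ac.
The resulting 9×6 matrix has rank 5, and its Smith normal form has invariant factors (1,1,1,1,1).

Now H_k = ker ∂_k / im ∂_{k+1}, so:

  H_0: rank C_0 − rank ∂_1 = 5 − 4 = 1, and the invariant factors of ∂_1 are all 1, so H_0 = Z.
  H_1: rank ker ∂_1 − rank ∂_2 = (9 − 4) − 5 = 0, and the invariant factors of ∂_2 are all 1, so H_1 = 0.
  H_2: rank ker ∂_2 − rank ∂_3 = (6 − 5) − 0 = 1, and there is no ∂_3, so H_2 = Z.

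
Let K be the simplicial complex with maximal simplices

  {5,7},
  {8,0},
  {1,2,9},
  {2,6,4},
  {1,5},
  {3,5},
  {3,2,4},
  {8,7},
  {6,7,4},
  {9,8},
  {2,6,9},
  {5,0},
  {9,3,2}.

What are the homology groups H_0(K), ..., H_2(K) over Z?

H_0 = Z,  H_1 = Z^4,  H_2 = 0.

We work with the vertex ordering 0 < 1 < 2 < 3 < 4 < 5 < 6 < 7 < 8 < 9. The simplices of K, each written with vertices in increasing order, are:

  0-simplices (10): [0], [1], [2], [3], [4], [5], [6], [7], [8], [9]
  1-simplices (19): [0,5], [0,8], [1,2], [1,5], [1,9], [2,3], [2,4], [2,6], [2,9], [3,4], [3,5], [3,9], [4,6], [4,7], [5,7], [6,7], [6,9], [7,8], [8,9]
  2-simplices (6): [1,2,9], [2,3,4], [2,3,9], [2,4,6], [2,6,9], [4,6,7]

giving chain groups C_0 ≅ Z^10, C_1 ≅ Z^19, C_2 ≅ Z^6.

The boundary map ∂_1: C_1 → C_0 is given by ∂[p,q] = [q] − [p]. For instance
  ∂[7,8] = [8] − [7].
This gives a 10×19 integer matrix of rank 9; reducing to Smith normal form yields diagonal entries (1,1,1,1,1,1,1,1,1).

Boundary ∂_2: C_2 → C_1 sends each 2-simplex [p,q,r] to [q,r] − [p,r] + [p,q]. For instance
  ∂[1,2,9] = [2,9] − [1,9] + [1,2],
  ∂[2,3,4] = [3,4] − [2,4] + [2,3].
As a 19×6 matrix over Z this has rank 6, with invariant factors (1,1,1,1,1,1).

Now H_k = ker ∂_k / im ∂_{k+1}, so:

  H_0: rank C_0 − rank ∂_1 = 10 − 9 = 1, and the invariant factors of ∂_1 are all 1, so H_0 ≅ Z.
  H_1: rank ker ∂_1 − rank ∂_2 = (19 − 9) − 6 = 4, and the invariant factors of ∂_2 are all 1, so H_1 ≅ Z^4.
  H_2: rank ker ∂_2 − rank ∂_3 = (6 − 6) − 0 = 0, and there is no ∂_3, so H_2 ≅ 0.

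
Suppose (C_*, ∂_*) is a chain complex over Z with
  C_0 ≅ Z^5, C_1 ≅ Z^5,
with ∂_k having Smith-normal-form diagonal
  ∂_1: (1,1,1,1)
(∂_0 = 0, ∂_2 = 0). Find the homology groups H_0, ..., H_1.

H_0 = Z,  H_1 = Z.

H_0: b_0 = 5 − 0 − 4 = 1; torsion from ∂_1 factors > 1: none. So H_0 = Z.
H_1: b_1 = 5 − 4 − 0 = 1; torsion from ∂_2 factors > 1: none. So H_1 = Z.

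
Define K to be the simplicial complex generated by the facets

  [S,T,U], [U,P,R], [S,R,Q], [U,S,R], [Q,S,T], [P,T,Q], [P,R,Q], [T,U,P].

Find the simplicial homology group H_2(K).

Order the vertices as P < Q < R < S < T < U. Listing each simplex with vertices in this order, K has dimension 2 with simplices:

  0-simplices (6): P, Q, R, S, T, U
  1-simplices (12): PQ, PR, PT, PU, QR, QS, QT, RS, RU, ST, SU, TU
  2-simplices (8): PQR, PQT, PRU, PTU, QRS, QST, RSU, STU

giving chain groups C_0 ≅ Z^6, C_1 ≅ Z^12, C_2 ≅ Z^8.

Boundary ∂_1: C_1 → C_0 sends each edge [p,q] (with p < q) to q − p. For instance
  ∂PR = R − P.
This gives a 6×12 integer matrix of rank 5; reducing to Smith normal form yields diagonal entries (1,1,1,1,1).

The boundary map ∂_2: C_2 → C_1 maps a triangle to the signed sum of its edges. For instance
  ∂PRU = RU − PU + PR,
  ∂PTU = TU − PU + PT.
As a 12×8 matrix over Z this has rank 7, with invariant factors (1,1,1,1,1,1,1).

Now H_k = ker ∂_k / im ∂_{k+1}, so:

  H_2: rank ker ∂_2 − rank ∂_3 = (8 − 7) − 0 = 1, and there is no ∂_3, so H_2 ≅ Z.

H_2 ≅ Z.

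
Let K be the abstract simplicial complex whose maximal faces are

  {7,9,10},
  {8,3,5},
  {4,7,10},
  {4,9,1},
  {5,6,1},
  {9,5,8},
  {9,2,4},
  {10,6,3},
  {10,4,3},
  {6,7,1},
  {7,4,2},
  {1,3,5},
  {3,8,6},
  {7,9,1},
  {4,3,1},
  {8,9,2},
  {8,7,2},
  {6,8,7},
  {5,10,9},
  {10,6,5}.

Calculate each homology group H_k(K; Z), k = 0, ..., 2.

H_0 ≅ Z,  H_1 ≅ Z ⊕ Z_2,  H_2 = 0.

Order the vertices as 1 < 2 < 3 < 4 < 5 < 6 < 7 < 8 < 9 < 10. Listing each simplex with vertices in this order, K has dimension 2 with simplices:

  0-simplices (10): [1], [2], [3], [4], [5], [6], [7], [8], [9], [10]
  1-simplices (30): (30 of them)
  2-simplices (20): (20 of them)

Hence C_0 ≅ Z^10, C_1 ≅ Z^30, C_2 ≅ Z^20.

∂_1: C_1 → C_0 maps an edge to its endpoints' difference, ∂[p,q] = q − p. For instance
  ∂[3,10] = [10] − [3].
This gives a 10×30 integer matrix of rank 9; reducing to Smith normal form yields diagonal entries (1,1,1,1,1,1,1,1,1).

∂_2: C_2 → C_1 maps a triangle to the signed sum of its edges. For instance
  ∂[1,3,5] = [3,5] − [1,5] + [1,3],
  ∂[1,4,9] = [4,9] − [1,9] + [1,4].
The resulting 30×20 matrix has rank 20, and its Smith normal form has invariant factors (1,1,1,1,1,1,1,1,1,1,1,1,1,1,1,1,1,1,1,2).

Reading off H_k = ker ∂_k / im ∂_{k+1}:

  H_0: rank C_0 − rank ∂_1 = 10 − 9 = 1, and the invariant factors of ∂_1 are all 1, so H_0 = Z.
  H_1: rank ker ∂_1 − rank ∂_2 = (30 − 9) − 20 = 1, and ∂_2 has invariant factor 2 > 1, so H_1 = Z ⊕ Z_2.
  H_2: rank ker ∂_2 − rank ∂_3 = (20 − 20) − 0 = 0, and there is no ∂_3, so H_2 = 0.

(K is a triangulation of the Klein bottle.)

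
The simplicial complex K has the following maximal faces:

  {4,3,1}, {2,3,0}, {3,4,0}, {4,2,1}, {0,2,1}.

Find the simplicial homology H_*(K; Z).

H_0 = Z,  H_1 = Z,  H_2 = 0.

Take the total order 0 < 1 < 2 < 3 < 4 on the vertex set. Then K (dimension 2) consists of the simplices:

  0-simplices (5): [0], [1], [2], [3], [4]
  1-simplices (10): [0,1], [0,2], [0,3], [0,4], [1,2], [1,3], [1,4], [2,3], [2,4], [3,4]
  2-simplices (5): [0,1,2], [0,2,3], [0,3,4], [1,2,4], [1,3,4]

giving chain groups C_0 ≅ Z^5, C_1 ≅ Z^10, C_2 ≅ Z^5.

The boundary map ∂_1: C_1 → C_0 maps an edge to its endpoints' difference, ∂[p,q] = q − p.
The resulting 5×10 matrix has rank 4, and its Smith normal form has invariant factors (1,1,1,1).

The boundary map ∂_2: C_2 → C_1 maps a triangle to the signed sum of its edges. For instance
  ∂[1,3,4] = [3,4] − [1,4] + [1,3],
  ∂[1,2,4] = [2,4] − [1,4] + [1,2].
The resulting 10×5 matrix has rank 5, and its Smith normal form has invariant factors (1,1,1,1,1).

Now H_k = ker ∂_k / im ∂_{k+1}, so:

  H_0: rank C_0 − rank ∂_1 = 5 − 4 = 1, and the invariant factors of ∂_1 are all 1, so H_0 = Z.
  H_1: rank ker ∂_1 − rank ∂_2 = (10 − 4) − 5 = 1, and the invariant factors of ∂_2 are all 1, so H_1 = Z.
  H_2: rank ker ∂_2 − rank ∂_3 = (5 − 5) − 0 = 0, and there is no ∂_3, so H_2 = 0.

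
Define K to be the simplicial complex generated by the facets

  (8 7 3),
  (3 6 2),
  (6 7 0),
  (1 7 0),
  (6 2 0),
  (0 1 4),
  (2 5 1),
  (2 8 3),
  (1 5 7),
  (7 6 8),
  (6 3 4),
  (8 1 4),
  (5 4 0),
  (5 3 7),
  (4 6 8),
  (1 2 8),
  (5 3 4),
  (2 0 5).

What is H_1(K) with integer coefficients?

Take the total order 0 < 1 < 2 < 3 < 4 < 5 < 6 < 7 < 8 on the vertex set. Then K (dimension 2) consists of the simplices:

  0-simplices (9): [0], [1], [2], [3], [4], [5], [6], [7], [8]
  1-simplices (27): (27 of them)
  2-simplices (18): [0,1,4], [0,1,7], [0,2,5], [0,2,6], [0,4,5], [0,6,7], [1,2,5], [1,2,8], [1,4,8], [1,5,7], [2,3,6], [2,3,8], [3,4,5], [3,4,6], [3,5,7], [3,7,8], [4,6,8], [6,7,8]

Hence C_0 ≅ Z^9, C_1 ≅ Z^27, C_2 ≅ Z^18.

Boundary ∂_1: C_1 → C_0 sends each edge [p,q] (with p < q) to q − p.
As a 9×27 matrix over Z this has rank 8, with invariant factors (1,1,1,1,1,1,1,1).

The boundary map ∂_2: C_2 → C_1 maps a triangle to the signed sum of its edges. For instance
  ∂[0,2,5] = [2,5] − [0,5] + [0,2],
  ∂[1,2,5] = [2,5] − [1,5] + [1,2].
The resulting 27×18 matrix has rank 18, and its Smith normal form has invariant factors (1,1,1,1,1,1,1,1,1,1,1,1,1,1,1,1,1,2).

Computing H_k = (kernel of ∂_k) / (image of ∂_{k+1}):

  H_1: rank ker ∂_1 − rank ∂_2 = (27 − 8) − 18 = 1, and ∂_2 has invariant factor 2 > 1, so H_1 = Z ⊕ Z/2Z.

(K is a triangulation of the Klein bottle.)

H_1 ≅ Z ⊕ Z/2Z.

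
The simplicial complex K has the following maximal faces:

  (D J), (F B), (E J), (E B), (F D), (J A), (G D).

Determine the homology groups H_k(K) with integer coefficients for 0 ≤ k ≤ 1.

H_0 = Z,  H_1 = Z.

Fix the vertex order A < B < D < E < F < G < J and write every simplex with vertices in increasing order. Then dim K = 1 and the simplices of K are:

  0-simplices (7): A, B, D, E, F, G, J
  1-simplices (7): AJ, BE, BF, DF, DG, DJ, EJ

Hence C_0 ≅ Z^7, C_1 ≅ Z^7.

The boundary map ∂_1: C_1 → C_0 is given by ∂[p,q] = [q] − [p].
This gives a 7×7 integer matrix of rank 6; reducing to Smith normal form yields diagonal entries (1,1,1,1,1,1).

From H_k ≅ ker(∂_k) / im(∂_{k+1}) we obtain:

  H_0: rank C_0 − rank ∂_1 = 7 − 6 = 1, and the invariant factors of ∂_1 are all 1, so H_0 = Z.
  H_1: rank ker ∂_1 − rank ∂_2 = (7 − 6) − 0 = 1, and there is no ∂_2, so H_1 = Z.

As a check, the Euler characteristic is 7 − 7 = 0, which agrees with 1 − 1 = 0.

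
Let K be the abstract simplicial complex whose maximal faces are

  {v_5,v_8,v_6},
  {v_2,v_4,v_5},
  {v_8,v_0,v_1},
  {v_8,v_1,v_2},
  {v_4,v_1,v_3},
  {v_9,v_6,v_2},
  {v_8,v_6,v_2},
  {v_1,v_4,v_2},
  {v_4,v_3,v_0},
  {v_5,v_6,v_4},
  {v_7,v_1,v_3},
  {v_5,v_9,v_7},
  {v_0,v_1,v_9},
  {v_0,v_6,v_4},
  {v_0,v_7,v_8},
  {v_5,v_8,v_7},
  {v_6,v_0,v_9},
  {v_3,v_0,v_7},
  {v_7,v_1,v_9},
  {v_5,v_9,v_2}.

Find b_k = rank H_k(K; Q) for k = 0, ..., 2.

Order the vertices as v_0 < v_1 < v_2 < v_3 < v_4 < v_5 < v_6 < v_7 < v_8 < v_9. Listing each simplex with vertices in this order, K has dimension 2 with simplices:

  0-simplices (10): [v_0], [v_1], [v_2], [v_3], [v_4], [v_5], [v_6], [v_7], [v_8], [v_9]
  1-simplices (30): (30 of them)
  2-simplices (20): (20 of them)

Hence C_0 ≅ Z^10, C_1 ≅ Z^30, C_2 ≅ Z^20.

∂_1: C_1 → C_0 is given by ∂[p,q] = [q] − [p].
The 10×30 boundary matrix has rank 9 and Smith normal form diag(1,1,1,1,1,1,1,1,1).

∂_2: C_2 → C_1 sends each 2-simplex [p,q,r] to [q,r] − [p,r] + [p,q]. For instance
  ∂[v_2,v_6,v_8] = [v_6,v_8] − [v_2,v_8] + [v_2,v_6],
  ∂[v_0,v_1,v_9] = [v_1,v_9] − [v_0,v_9] + [v_0,v_1].
This gives a 30×20 integer matrix of rank 20; reducing to Smith normal form yields diagonal entries (1,1,1,1,1,1,1,1,1,1,1,1,1,1,1,1,1,1,1,2).

From H_k ≅ ker(∂_k) / im(∂_{k+1}) we obtain:

  H_0: rank C_0 − rank ∂_1 = 10 − 9 = 1, and the invariant factors of ∂_1 are all 1, so H_0 ≅ Z.
  H_1: rank ker ∂_1 − rank ∂_2 = (30 − 9) − 20 = 1, and ∂_2 has invariant factor 2 > 1, so H_1 ≅ Z × Z/2.
  H_2: rank ker ∂_2 − rank ∂_3 = (20 − 20) − 0 = 0, and there is no ∂_3, so H_2 ≅ 0.

(K is a triangulation of the Klein bottle.)

Hence the Betti numbers are b_0 = 1, b_1 = 1, b_2 = 0.

b_0 = 1, b_1 = 1, b_2 = 0.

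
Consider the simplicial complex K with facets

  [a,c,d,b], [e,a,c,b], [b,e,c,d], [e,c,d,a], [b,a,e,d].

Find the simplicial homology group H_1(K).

Fix the vertex order a < b < c < d < e and write every simplex with vertices in increasing order. Then dim K = 3 and the simplices of K are:

  0-simplices (5): a, b, c, d, e
  1-simplices (10): ab, ac, ad, ae, bc, bd, be, cd, ce, de
  2-simplices (10): abc, abd, abe, acd, ace, ade, bcd, bce, bde, cde
  3-simplices (5): abcd, abce, abde, acde, bcde

so the chain groups are C_0 ≅ Z^5, C_1 ≅ Z^10, C_2 ≅ Z^10, C_3 ≅ Z^5.

Boundary ∂_1: C_1 → C_0 maps an edge to its endpoints' difference, ∂[p,q] = q − p.
As a 5×10 matrix over Z this has rank 4, with invariant factors (1,1,1,1).

Boundary ∂_2: C_2 → C_1 acts by ∂[p,q,r] = [q,r] − [p,r] + [p,q]. For instance
  ∂bce = ce − be + bc,
  ∂bde = de − be + bd.
This gives a 10×10 integer matrix of rank 6; reducing to Smith normal form yields diagonal entries (1,1,1,1,1,1).

∂_3: C_3 → C_2 sends each 3-simplex σ to the alternating sum Σ_i (−1)^i (σ with its i-th vertex removed). For instance
  ∂bcde = cde − bde + bce − bcd,
  ∂abde = bde − ade + abe − abd.
This gives a 10×5 integer matrix of rank 4; reducing to Smith normal form yields diagonal entries (1,1,1,1).

Now H_k = ker ∂_k / im ∂_{k+1}, so:

  H_1: rank ker ∂_1 − rank ∂_2 = (10 − 4) − 6 = 0, and the invariant factors of ∂_2 are all 1, so H_1 = 0.

(K is a triangulation of the 3-sphere S^3.)

H_1 ≅ 0.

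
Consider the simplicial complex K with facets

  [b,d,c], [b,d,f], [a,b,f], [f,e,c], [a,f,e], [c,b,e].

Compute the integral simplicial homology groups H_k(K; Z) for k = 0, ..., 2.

K has 6 vertices, 12 edges, 6 triangles.
rank ∂_0 = 0, rank ∂_1 = 5 ⇒ b_0 = 6 − 0 − 5 = 1; all invariant factors of ∂_1 are 1 so no torsion. So H_0 ≅ Z.
rank ∂_1 = 5, rank ∂_2 = 6 ⇒ b_1 = 12 − 5 − 6 = 1; all invariant factors of ∂_2 are 1 so no torsion. So H_1 ≅ Z.
rank ∂_2 = 6, rank ∂_3 = 0 ⇒ b_2 = 6 − 6 − 0 = 0. So H_2 ≅ 0.

H_0 ≅ Z,  H_1 ≅ Z,  H_2 = 0.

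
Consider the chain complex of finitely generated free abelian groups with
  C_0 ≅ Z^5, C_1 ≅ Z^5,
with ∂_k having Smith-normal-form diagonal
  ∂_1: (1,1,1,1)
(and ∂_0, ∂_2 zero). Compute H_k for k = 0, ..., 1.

H_0: b_0 = 5 − 0 − 4 = 1; torsion from ∂_1 factors > 1: none. So H_0 ≅ Z.
H_1: b_1 = 5 − 4 − 0 = 1; torsion from ∂_2 factors > 1: none. So H_1 ≅ Z.

H_0 ≅ Z,  H_1 ≅ Z.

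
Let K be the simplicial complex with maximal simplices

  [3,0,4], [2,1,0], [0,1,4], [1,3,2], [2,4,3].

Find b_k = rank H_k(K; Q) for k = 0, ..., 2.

b_0 = 1, b_1 = 1, b_2 = 0.

Fix the vertex order 0 < 1 < 2 < 3 < 4 and write every simplex with vertices in increasing order. Then dim K = 2 and the simplices of K are:

  0-simplices (5): [0], [1], [2], [3], [4]
  1-simplices (10): [0,1], [0,2], [0,3], [0,4], [1,2], [1,3], [1,4], [2,3], [2,4], [3,4]
  2-simplices (5): [0,1,2], [0,1,4], [0,3,4], [1,2,3], [2,3,4]

giving chain groups C_0 ≅ Z^5, C_1 ≅ Z^10, C_2 ≅ Z^5.

Boundary ∂_1: C_1 → C_0 sends each edge [p,q] (with p < q) to q − p. For instance
  ∂[0,2] = [2] − [0].
The resulting 5×10 matrix has rank 4, and its Smith normal form has invariant factors (1,1,1,1).

Boundary ∂_2: C_2 → C_1 maps a triangle to the signed sum of its edges. For instance
  ∂[1,2,3] = [2,3] − [1,3] + [1,2],
  ∂[0,3,4] = [3,4] − [0,4] + [0,3].
The resulting 10×5 matrix has rank 5, and its Smith normal form has invariant factors (1,1,1,1,1).

From H_k ≅ ker(∂_k) / im(∂_{k+1}) we obtain:

  H_0: rank C_0 − rank ∂_1 = 5 − 4 = 1, and the invariant factors of ∂_1 are all 1, so H_0 = Z.
  H_1: rank ker ∂_1 − rank ∂_2 = (10 − 4) − 5 = 1, and the invariant factors of ∂_2 are all 1, so H_1 = Z.
  H_2: rank ker ∂_2 − rank ∂_3 = (5 − 5) − 0 = 0, and there is no ∂_3, so H_2 = 0.

Hence the Betti numbers are b_0 = 1, b_1 = 1, b_2 = 0.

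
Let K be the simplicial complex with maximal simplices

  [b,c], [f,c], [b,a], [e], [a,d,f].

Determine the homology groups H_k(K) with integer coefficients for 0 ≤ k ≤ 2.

H_0 ≅ Z^2,  H_1 ≅ Z,  H_2 = 0.

We work with the vertex ordering a < b < c < d < e < f. The simplices of K, each written with vertices in increasing order, are:

  0-simplices (6): a, b, c, d, e, f
  1-simplices (6): ab, ad, af, bc, cf, df
  2-simplices (1): adf

so the chain groups are C_0 ≅ Z^6, C_1 ≅ Z^6, C_2 ≅ Z^1.

The boundary map ∂_1: C_1 → C_0 is given by ∂[p,q] = [q] − [p].
This gives a 6×6 integer matrix of rank 4; reducing to Smith normal form yields diagonal entries (1,1,1,1).

∂_2: C_2 → C_1 acts by ∂[p,q,r] = [q,r] − [p,r] + [p,q]. For instance
  ∂adf = df − af + ad.
The resulting 6×1 matrix has rank 1, and its Smith normal form has invariant factors (1).

Reading off H_k = ker ∂_k / im ∂_{k+1}:

  H_0: rank C_0 − rank ∂_1 = 6 − 4 = 2, and the invariant factors of ∂_1 are all 1, so H_0 = Z^2.
  H_1: rank ker ∂_1 − rank ∂_2 = (6 − 4) − 1 = 1, and the invariant factors of ∂_2 are all 1, so H_1 = Z.
  H_2: rank ker ∂_2 − rank ∂_3 = (1 − 1) − 0 = 0, and there is no ∂_3, so H_2 = 0.

As a check, the Euler characteristic is 6 − 6 + 1 = 1, which agrees with 2 − 1 + 0 = 1.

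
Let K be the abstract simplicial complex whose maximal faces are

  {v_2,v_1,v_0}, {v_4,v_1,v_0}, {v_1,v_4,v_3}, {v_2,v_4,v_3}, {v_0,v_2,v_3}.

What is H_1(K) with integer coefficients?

Order the vertices as v_0 < v_1 < v_2 < v_3 < v_4. Listing each simplex with vertices in this order, K has dimension 2 with simplices:

  0-simplices (5): [v_0], [v_1], [v_2], [v_3], [v_4]
  1-simplices (10): [v_0,v_1], [v_0,v_2], [v_0,v_3], [v_0,v_4], [v_1,v_2], [v_1,v_3], [v_1,v_4], [v_2,v_3], [v_2,v_4], [v_3,v_4]
  2-simplices (5): [v_0,v_1,v_2], [v_0,v_1,v_4], [v_0,v_2,v_3], [v_1,v_3,v_4], [v_2,v_3,v_4]

Hence C_0 ≅ Z^5, C_1 ≅ Z^10, C_2 ≅ Z^5.

The boundary map ∂_1: C_1 → C_0 sends each edge [p,q] (with p < q) to q − p.
As a 5×10 matrix over Z this has rank 4, with invariant factors (1,1,1,1).

The boundary map ∂_2: C_2 → C_1 acts by ∂[p,q,r] = [q,r] − [p,r] + [p,q]. For instance
  ∂[v_2,v_3,v_4] = [v_3,v_4] − [v_2,v_4] + [v_2,v_3],
  ∂[v_0,v_2,v_3] = [v_2,v_3] − [v_0,v_3] + [v_0,v_2].
As a 10×5 matrix over Z this has rank 5, with invariant factors (1,1,1,1,1).

From H_k ≅ ker(∂_k) / im(∂_{k+1}) we obtain:

  H_1: rank ker ∂_1 − rank ∂_2 = (10 − 4) − 5 = 1, and the invariant factors of ∂_2 are all 1, so H_1 = Z.

H_1 = Z.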